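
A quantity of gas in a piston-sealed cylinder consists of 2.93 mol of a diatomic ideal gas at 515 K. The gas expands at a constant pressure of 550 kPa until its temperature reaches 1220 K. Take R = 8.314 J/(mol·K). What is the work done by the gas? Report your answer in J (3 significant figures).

W ≈ 17200 J

Isobaric: W = P ΔV = nR ΔT.
W = (2.93)(8.314)(1220 − 515) = 17174 J.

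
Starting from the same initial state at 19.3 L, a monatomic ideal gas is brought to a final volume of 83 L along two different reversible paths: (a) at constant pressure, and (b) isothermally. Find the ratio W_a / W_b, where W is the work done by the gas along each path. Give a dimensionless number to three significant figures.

Path (a) isobaric: W = P₁(V₂ − V₁) → W_a/(P₁V₁) = 3.301.
Path (b) isothermal: W = P₁V₁ ln(V₂/V₁) → W_b/(P₁V₁) = 1.459.
W_a / W_b = 3.301 / 1.459 = 2.263.

W_a / W_b ≈ 2.26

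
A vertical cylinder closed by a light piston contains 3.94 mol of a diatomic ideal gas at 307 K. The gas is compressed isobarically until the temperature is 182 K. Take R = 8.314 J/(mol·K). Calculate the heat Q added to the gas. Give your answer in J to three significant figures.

Isobaric: W = nRΔT = (3.94)(8.314)(-125) = -4095 J.
ΔU = nCᵥΔT with Cᵥ = 5R/2: ΔU = (3.94)(20.79)(-125) = -10237 J.
Q = ΔU + W = -10237 − 4095 = -14331 J.

Q ≈ -14300 J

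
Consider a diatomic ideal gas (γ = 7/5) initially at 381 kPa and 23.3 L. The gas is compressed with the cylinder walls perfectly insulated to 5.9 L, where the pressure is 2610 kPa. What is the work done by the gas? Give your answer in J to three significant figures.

Adiabatic: W = (P₁V₁ − P₂V₂)/(γ − 1) with γ = 7/5.
P₁V₁ = 8877 J, P₂V₂ = 15399 J.
W = (8877 − 15399) / 0.4 = -16304 J.

W ≈ -16300 J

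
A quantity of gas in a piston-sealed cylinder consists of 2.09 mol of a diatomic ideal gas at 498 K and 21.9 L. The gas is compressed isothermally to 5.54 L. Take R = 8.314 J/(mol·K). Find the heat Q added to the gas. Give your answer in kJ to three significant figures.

Isothermal ⇒ ΔU = 0, so Q = W = nRT ln(V₂/V₁).
Q = (2.09)(8.314)(498) ln(5.54/21.9) = 8653 × -1.374 = -11894 J.

Q ≈ -11.9 kJ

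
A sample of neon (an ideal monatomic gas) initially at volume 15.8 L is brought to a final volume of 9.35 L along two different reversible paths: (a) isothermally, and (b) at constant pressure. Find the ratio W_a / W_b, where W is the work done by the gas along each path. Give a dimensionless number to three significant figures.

W_a / W_b ≈ 1.29

Path (a) isothermal: W = P₁V₁ ln(V₂/V₁) → W_a/(P₁V₁) = -0.5246.
Path (b) isobaric: W = P₁(V₂ − V₁) → W_b/(P₁V₁) = -0.4082.
W_a / W_b = -0.5246 / -0.4082 = 1.285.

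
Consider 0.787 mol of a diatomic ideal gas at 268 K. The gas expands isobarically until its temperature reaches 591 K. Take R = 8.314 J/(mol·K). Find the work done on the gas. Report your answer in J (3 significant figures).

W ≈ -2110 J

Isobaric: W = P ΔV = nR ΔT.
W = (0.787)(8.314)(591 − 268) = 2113 J.
Work on gas = −W_by = -2113 J.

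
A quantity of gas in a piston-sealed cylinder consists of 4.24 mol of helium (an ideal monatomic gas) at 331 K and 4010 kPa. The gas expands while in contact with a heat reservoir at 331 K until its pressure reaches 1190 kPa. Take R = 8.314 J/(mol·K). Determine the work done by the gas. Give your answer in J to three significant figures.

W ≈ 14200 J

Isothermal process: W = nRT ln(V₂/V₁) = nRT ln(P₁/P₂).
W = (4.24)(8.314)(331) × ln(4010/1190)
  = 11668 × ln(3.37) = 11668 × 1.215
W_by_gas = 14175 J.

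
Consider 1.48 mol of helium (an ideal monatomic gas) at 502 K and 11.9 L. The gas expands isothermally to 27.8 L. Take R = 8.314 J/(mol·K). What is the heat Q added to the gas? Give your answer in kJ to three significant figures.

Isothermal ⇒ ΔU = 0, so Q = W = nRT ln(V₂/V₁).
Q = (1.48)(8.314)(502) ln(27.8/11.9) = 6177 × 0.8485 = 5241 J.

Q ≈ 5.24 kJ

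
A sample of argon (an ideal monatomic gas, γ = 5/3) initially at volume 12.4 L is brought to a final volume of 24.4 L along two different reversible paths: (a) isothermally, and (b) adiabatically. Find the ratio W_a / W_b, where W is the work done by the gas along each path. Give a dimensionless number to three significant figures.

W_a / W_b ≈ 1.24

Path (a) isothermal: W = P₁V₁ ln(V₂/V₁) → W_a/(P₁V₁) = 0.6769.
Path (b) adiabatic: W = P₁V₁(1 − (V₁/V₂)^(γ−1))/(γ−1) → W_b/(P₁V₁) = 0.5448.
W_a / W_b = 0.6769 / 0.5448 = 1.243.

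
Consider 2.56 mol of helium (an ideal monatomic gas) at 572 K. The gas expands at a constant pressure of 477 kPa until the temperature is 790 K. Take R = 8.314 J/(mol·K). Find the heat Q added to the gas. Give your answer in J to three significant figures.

Q ≈ 11600 J

Isobaric: W = nRΔT = (2.56)(8.314)(218) = 4640 J.
ΔU = nCᵥΔT with Cᵥ = 3R/2: ΔU = (2.56)(12.47)(218) = 6960 J.
Q = ΔU + W = 6960 + 4640 = 11600 J.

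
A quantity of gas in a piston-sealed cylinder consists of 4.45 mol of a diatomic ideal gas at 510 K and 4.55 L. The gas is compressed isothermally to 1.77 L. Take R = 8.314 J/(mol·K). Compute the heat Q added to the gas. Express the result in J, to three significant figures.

Isothermal ⇒ ΔU = 0, so Q = W = nRT ln(V₂/V₁).
Q = (4.45)(8.314)(510) ln(1.77/4.55) = 18869 × -0.9441 = -17815 J.

Q ≈ -17800 J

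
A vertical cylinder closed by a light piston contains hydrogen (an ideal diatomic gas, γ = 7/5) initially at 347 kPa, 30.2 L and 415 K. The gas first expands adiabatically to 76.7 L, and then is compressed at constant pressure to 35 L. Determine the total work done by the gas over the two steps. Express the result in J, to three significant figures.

W_total ≈ 4230 J

Step 1 (adiabatic): W = (P₁V₁ − P₂V₂)/(γ−1) = (10479 − 7218)/0.4 = 8153 J.
After step 1: P = 94.11 kPa, V = 76.7 L, T = 285.8 K.
Step 2 (isobaric): W = PΔV = (94.11 kPa)(35 − 76.7 L) = -3924 J.
W_total = 8153 − 3924 = 4229 J.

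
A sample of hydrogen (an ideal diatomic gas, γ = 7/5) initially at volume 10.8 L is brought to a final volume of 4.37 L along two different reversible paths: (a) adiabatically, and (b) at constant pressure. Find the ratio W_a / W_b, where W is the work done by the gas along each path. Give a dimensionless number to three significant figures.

Path (a) adiabatic: W = P₁V₁(1 − (V₁/V₂)^(γ−1))/(γ−1) → W_a/(P₁V₁) = -1.09.
Path (b) isobaric: W = P₁(V₂ − V₁) → W_b/(P₁V₁) = -0.5954.
W_a / W_b = -1.09 / -0.5954 = 1.831.

W_a / W_b ≈ 1.83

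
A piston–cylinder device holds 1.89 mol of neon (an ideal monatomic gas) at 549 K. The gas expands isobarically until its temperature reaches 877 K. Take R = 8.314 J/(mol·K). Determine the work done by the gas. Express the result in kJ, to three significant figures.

Isobaric: W = P ΔV = nR ΔT.
W = (1.89)(8.314)(877 − 549) = 5154 J.

W ≈ 5.15 kJ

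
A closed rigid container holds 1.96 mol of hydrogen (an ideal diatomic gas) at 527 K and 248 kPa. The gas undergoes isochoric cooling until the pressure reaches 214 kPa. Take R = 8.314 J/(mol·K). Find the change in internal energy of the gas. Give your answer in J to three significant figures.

Constant volume ⇒ W = 0, so Q = ΔU = nCᵥΔT with Cᵥ = 5R/2 = 20.79 J/(mol·K).
At constant V, T₂/T₁ = P₂/P₁ ⇒ ΔT = T₁(P₂/P₁ − 1) = 527·(214/248 − 1) = -72.25 K.
ΔU = (1.96)(20.79)(-72.25) = -2943 J.

ΔU ≈ -2940 J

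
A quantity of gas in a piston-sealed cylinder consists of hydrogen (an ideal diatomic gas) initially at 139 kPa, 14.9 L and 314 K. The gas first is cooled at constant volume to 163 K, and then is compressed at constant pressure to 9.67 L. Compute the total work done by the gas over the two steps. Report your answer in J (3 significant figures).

W_total ≈ -377 J

Step 1 (isochoric): W = 0 (constant volume).
After step 1: P = 72.16 kPa (V unchanged).
Step 2 (isobaric): W = PΔV = (72.16 kPa)(9.67 − 14.9 L) = -377.4 J.
W_total = 0 − 377.4 = -377.4 J.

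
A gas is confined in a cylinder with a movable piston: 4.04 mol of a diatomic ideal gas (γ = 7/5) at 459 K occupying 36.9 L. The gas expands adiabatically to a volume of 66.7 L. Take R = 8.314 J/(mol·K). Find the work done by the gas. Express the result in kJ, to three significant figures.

W ≈ 8.13 kJ

Adiabatic: TV^(γ−1) = const with γ = 7/5.
T₂ = T₁ (V₁/V₂)^(γ−1) = 459 × (36.9/66.7)^0.4 = 459 × 0.7892 = 362.2 K.
W_by = nCᵥ(T₁ − T₂) = (4.04)(20.79)(459 − 362.2) = 8127 J.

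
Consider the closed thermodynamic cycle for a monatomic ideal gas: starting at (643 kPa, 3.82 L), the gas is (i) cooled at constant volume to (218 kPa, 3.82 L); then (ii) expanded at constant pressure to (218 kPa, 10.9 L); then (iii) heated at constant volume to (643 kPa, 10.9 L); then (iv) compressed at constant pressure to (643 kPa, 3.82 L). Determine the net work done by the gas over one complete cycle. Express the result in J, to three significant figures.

W_net ≈ -3010 J

Constant-volume legs do no work.
W(ii) = (218)(10.9 − 3.82) = 1543 J; W(iv) = (643)(3.82 − 10.9) = -4552 J.
W_net = 1543 − 4552 = -3009 J (the counter-clockwise enclosed area).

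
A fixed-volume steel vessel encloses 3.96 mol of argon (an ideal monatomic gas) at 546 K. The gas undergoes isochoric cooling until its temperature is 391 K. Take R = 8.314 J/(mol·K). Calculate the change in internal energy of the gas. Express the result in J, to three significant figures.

Constant volume ⇒ W = 0, so Q = ΔU = nCᵥΔT with Cᵥ = 3R/2 = 12.47 J/(mol·K).
ΔU = (3.96)(12.47)(391 − 546) = -7655 J.

ΔU ≈ -7650 J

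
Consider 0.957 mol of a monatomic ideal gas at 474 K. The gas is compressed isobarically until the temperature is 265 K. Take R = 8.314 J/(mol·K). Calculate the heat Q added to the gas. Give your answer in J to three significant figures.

Isobaric: W = nRΔT = (0.957)(8.314)(-209) = -1663 J.
ΔU = nCᵥΔT with Cᵥ = 3R/2: ΔU = (0.957)(12.47)(-209) = -2494 J.
Q = ΔU + W = -2494 − 1663 = -4157 J.

Q ≈ -4160 J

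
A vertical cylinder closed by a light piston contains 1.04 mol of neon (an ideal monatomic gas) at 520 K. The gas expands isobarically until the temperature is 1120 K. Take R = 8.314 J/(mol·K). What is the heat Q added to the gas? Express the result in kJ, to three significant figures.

Q ≈ 13.0 kJ

Isobaric: W = nRΔT = (1.04)(8.314)(600) = 5188 J.
ΔU = nCᵥΔT with Cᵥ = 3R/2: ΔU = (1.04)(12.47)(600) = 7782 J.
Q = ΔU + W = 7782 + 5188 = 12970 J.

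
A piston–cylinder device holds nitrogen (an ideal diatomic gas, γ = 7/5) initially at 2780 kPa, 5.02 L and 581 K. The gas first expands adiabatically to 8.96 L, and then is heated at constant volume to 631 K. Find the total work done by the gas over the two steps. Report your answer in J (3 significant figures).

Step 1 (adiabatic): W = (P₁V₁ − P₂V₂)/(γ−1) = (13956 − 11069)/0.4 = 7217 J.
Step 2 (isochoric): W = 0 (constant volume).
W_total = 7217 + 0 = 7217 J.

W_total ≈ 7220 J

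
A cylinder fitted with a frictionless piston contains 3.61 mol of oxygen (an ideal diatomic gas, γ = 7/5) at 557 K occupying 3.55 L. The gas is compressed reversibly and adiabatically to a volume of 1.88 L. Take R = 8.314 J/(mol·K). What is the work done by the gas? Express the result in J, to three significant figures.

Adiabatic: TV^(γ−1) = const with γ = 7/5.
T₂ = T₁ (V₁/V₂)^(γ−1) = 557 × (3.55/1.88)^0.4 = 557 × 1.29 = 718.3 K.
W_by = nCᵥ(T₁ − T₂) = (3.61)(20.79)(557 − 718.3) = -12100 J.

W ≈ -12100 J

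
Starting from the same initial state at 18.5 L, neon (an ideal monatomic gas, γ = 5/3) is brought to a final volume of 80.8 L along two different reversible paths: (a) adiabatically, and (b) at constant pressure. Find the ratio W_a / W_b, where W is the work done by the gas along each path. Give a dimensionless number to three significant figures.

Path (a) adiabatic: W = P₁V₁(1 − (V₁/V₂)^(γ−1))/(γ−1) → W_a/(P₁V₁) = 0.9386.
Path (b) isobaric: W = P₁(V₂ − V₁) → W_b/(P₁V₁) = 3.368.
W_a / W_b = 0.9386 / 3.368 = 0.2787.

W_a / W_b ≈ 0.279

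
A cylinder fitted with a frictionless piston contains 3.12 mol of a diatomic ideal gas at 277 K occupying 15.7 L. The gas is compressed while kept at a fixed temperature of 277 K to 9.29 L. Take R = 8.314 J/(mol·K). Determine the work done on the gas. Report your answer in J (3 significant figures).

W ≈ 3770 J

Isothermal: W = nRT ln(V₂/V₁).
W = (3.12)(8.314)(277) × ln(9.29/15.7)
  = 7185 × -0.5247
W_by_gas = -3770 J; work on gas = −W_by = 3770 J.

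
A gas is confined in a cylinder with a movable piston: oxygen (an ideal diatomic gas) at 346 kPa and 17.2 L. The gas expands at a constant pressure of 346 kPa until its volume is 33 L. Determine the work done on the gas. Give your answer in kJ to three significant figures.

W ≈ -5.47 kJ

Isobaric: W = P ΔV.
W = (346 kPa)(33 − 17.2 L) = (346)(15.8) = 5467 J.
Work on gas = −W_by = -5467 J.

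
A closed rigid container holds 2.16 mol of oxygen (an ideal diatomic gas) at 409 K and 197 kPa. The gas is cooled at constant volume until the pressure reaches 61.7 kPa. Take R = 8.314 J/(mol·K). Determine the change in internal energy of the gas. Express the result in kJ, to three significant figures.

Constant volume ⇒ W = 0, so Q = ΔU = nCᵥΔT with Cᵥ = 5R/2 = 20.79 J/(mol·K).
At constant V, T₂/T₁ = P₂/P₁ ⇒ ΔT = T₁(P₂/P₁ − 1) = 409·(61.7/197 − 1) = -280.9 K.
ΔU = (2.16)(20.79)(-280.9) = -12611 J.

ΔU ≈ -12.6 kJ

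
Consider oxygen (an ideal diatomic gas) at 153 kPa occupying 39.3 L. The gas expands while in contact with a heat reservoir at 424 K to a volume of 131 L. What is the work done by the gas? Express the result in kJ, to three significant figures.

Isothermal: W = nRT ln(V₂/V₁) = P₁V₁ ln(V₂/V₁).
P₁V₁ = (153 kPa)(39.3 L) = 6013 J.
W = 6013 × ln(131/39.3) = 6013 × 1.204
W_by_gas = 7239 J.

W ≈ 7.24 kJ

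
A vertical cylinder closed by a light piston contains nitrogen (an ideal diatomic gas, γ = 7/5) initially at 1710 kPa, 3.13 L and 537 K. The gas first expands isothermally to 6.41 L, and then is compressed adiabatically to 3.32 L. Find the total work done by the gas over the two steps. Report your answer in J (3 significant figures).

W_total ≈ -191 J

Step 1 (isothermal): W = P₁V₁ ln(V₂/V₁) = (5352) ln(6.41/3.13) = 3837 J.
After step 1: P = 835 kPa, V = 6.41 L, T = 537 K.
Step 2 (adiabatic): W = (P₁V₁ − P₂V₂)/(γ−1) = (5352 − 6964)/0.4 = -4028 J.
W_total = 3837 − 4028 = -191.4 J.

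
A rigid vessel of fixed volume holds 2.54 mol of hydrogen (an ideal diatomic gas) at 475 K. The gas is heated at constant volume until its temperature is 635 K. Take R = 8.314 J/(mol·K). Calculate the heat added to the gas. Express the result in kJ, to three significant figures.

Constant volume ⇒ W = 0, so Q = ΔU = nCᵥΔT with Cᵥ = 5R/2 = 20.79 J/(mol·K).
ΔU = (2.54)(20.79)(635 − 475) = 8447 J.

Q ≈ 8.45 kJ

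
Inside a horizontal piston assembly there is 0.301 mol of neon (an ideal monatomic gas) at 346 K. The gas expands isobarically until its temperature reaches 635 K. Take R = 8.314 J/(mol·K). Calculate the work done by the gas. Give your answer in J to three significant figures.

Isobaric: W = P ΔV = nR ΔT.
W = (0.301)(8.314)(635 − 346) = 723.2 J.

W ≈ 723 J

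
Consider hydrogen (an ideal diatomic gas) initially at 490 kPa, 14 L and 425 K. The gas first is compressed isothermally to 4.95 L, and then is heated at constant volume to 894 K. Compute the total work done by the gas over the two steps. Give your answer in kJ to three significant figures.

W_total ≈ -7.13 kJ

Step 1 (isothermal): W = P₁V₁ ln(V₂/V₁) = (6860) ln(4.95/14) = -7132 J.
Step 2 (isochoric): W = 0 (constant volume).
W_total = -7132 + 0 = -7132 J.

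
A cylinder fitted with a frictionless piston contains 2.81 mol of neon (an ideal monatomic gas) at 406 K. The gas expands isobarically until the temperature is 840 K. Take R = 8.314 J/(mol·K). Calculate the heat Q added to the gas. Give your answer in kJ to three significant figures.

Q ≈ 25.3 kJ

Isobaric: W = nRΔT = (2.81)(8.314)(434) = 10139 J.
ΔU = nCᵥΔT with Cᵥ = 3R/2: ΔU = (2.81)(12.47)(434) = 15209 J.
Q = ΔU + W = 15209 + 10139 = 25348 J.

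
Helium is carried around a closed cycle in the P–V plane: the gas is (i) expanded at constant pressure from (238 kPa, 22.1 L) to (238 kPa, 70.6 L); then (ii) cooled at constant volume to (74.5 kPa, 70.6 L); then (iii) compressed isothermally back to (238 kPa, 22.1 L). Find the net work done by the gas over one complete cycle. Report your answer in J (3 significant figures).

Leg (i): W = PΔV = (238)(70.6 − 22.1) = 11543 J.
Leg (ii): W = 0.
Leg (iii): W = PᵢVᵢ ln(V_f/Vᵢ) = (5260) ln(22.1/70.6) = -6109 J.
W_net = 11543 − 6109 = 5434 J.

W_net ≈ 5430 J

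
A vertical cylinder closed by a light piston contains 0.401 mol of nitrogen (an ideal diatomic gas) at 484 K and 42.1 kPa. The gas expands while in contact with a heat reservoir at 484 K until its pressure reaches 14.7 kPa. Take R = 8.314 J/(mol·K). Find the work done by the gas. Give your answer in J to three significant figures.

W ≈ 1700 J

Isothermal process: W = nRT ln(V₂/V₁) = nRT ln(P₁/P₂).
W = (0.401)(8.314)(484) × ln(42.1/14.7)
  = 1614 × ln(2.864) = 1614 × 1.052
W_by_gas = 1698 J.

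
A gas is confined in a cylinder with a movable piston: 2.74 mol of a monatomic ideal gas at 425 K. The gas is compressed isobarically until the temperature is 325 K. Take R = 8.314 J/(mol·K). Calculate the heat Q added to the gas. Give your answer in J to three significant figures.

Q ≈ -5700 J

Isobaric: W = nRΔT = (2.74)(8.314)(-100) = -2278 J.
ΔU = nCᵥΔT with Cᵥ = 3R/2: ΔU = (2.74)(12.47)(-100) = -3417 J.
Q = ΔU + W = -3417 − 2278 = -5695 J.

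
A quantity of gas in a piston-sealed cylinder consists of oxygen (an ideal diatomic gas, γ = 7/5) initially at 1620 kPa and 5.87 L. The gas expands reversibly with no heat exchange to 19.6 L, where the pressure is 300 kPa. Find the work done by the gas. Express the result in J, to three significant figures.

Adiabatic: W = (P₁V₁ − P₂V₂)/(γ − 1) with γ = 7/5.
P₁V₁ = 9509 J, P₂V₂ = 5880 J.
W = (9509 − 5880) / 0.4 = 9074 J.

W ≈ 9070 J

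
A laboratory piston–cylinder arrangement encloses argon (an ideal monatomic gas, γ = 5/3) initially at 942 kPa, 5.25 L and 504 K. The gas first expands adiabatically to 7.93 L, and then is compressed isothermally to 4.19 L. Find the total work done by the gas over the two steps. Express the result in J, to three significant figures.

W_total ≈ -613 J

Step 1 (adiabatic): W = (P₁V₁ − P₂V₂)/(γ−1) = (4946 − 3757)/0.667 = 1783 J.
After step 1: P = 473.7 kPa, V = 7.93 L, T = 382.8 K.
Step 2 (isothermal): W = P₁V₁ ln(V₂/V₁) = (3757) ln(4.19/7.93) = -2397 J.
W_total = 1783 − 2397 = -613.3 J.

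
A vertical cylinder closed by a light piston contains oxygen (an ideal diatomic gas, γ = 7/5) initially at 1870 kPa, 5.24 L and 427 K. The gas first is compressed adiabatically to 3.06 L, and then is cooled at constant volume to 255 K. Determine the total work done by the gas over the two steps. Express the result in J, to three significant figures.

W_total ≈ -5880 J

Step 1 (adiabatic): W = (P₁V₁ − P₂V₂)/(γ−1) = (9799 − 12151)/0.4 = -5881 J.
Step 2 (isochoric): W = 0 (constant volume).
W_total = -5881 + 0 = -5881 J.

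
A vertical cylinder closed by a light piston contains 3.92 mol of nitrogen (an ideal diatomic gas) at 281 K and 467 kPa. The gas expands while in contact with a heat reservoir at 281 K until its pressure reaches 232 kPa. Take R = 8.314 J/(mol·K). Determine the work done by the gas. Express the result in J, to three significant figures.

Isothermal process: W = nRT ln(V₂/V₁) = nRT ln(P₁/P₂).
W = (3.92)(8.314)(281) × ln(467/232)
  = 9158 × ln(2.013) = 9158 × 0.6996
W_by_gas = 6407 J.

W ≈ 6410 J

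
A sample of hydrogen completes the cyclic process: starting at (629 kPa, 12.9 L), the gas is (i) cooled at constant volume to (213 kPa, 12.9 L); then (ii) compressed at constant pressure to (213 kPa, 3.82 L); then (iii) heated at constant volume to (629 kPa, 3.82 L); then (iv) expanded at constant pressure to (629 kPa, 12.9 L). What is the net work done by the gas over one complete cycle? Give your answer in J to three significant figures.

W_net ≈ 3780 J

Constant-volume legs do no work.
W(ii) = (213)(3.82 − 12.9) = -1934 J; W(iv) = (629)(12.9 − 3.82) = 5711 J.
W_net = -1934 + 5711 = 3777 J (the clockwise enclosed area).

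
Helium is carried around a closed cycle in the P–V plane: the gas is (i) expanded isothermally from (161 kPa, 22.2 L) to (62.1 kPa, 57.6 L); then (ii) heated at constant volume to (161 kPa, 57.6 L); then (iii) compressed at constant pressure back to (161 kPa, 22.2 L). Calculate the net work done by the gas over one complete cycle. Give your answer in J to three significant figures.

Leg (i): W = PᵢVᵢ ln(V_f/Vᵢ) = (3574) ln(57.6/22.2) = 3408 J.
Leg (ii): W = 0.
Leg (iii): W = PΔV = (161)(22.2 − 57.6) = -5699 J.
W_net = 3408 − 5699 = -2292 J.

W_net ≈ -2290 J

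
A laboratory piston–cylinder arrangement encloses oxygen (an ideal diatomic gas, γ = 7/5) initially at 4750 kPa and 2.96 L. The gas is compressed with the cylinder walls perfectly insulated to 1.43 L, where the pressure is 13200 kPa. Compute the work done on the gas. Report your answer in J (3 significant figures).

W ≈ 12000 J

Adiabatic: W = (P₁V₁ − P₂V₂)/(γ − 1) with γ = 7/5.
P₁V₁ = 14060 J, P₂V₂ = 18876 J.
W = (14060 − 18876) / 0.4 = -12040 J.
Work on gas = −W_by = 12040 J.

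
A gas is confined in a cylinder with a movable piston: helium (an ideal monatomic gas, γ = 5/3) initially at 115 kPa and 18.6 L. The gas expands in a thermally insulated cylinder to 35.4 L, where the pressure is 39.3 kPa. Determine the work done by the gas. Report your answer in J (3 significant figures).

Adiabatic: W = (P₁V₁ − P₂V₂)/(γ − 1) with γ = 5/3.
P₁V₁ = 2139 J, P₂V₂ = 1391 J.
W = (2139 − 1391) / 0.6667 = 1122 J.

W ≈ 1120 J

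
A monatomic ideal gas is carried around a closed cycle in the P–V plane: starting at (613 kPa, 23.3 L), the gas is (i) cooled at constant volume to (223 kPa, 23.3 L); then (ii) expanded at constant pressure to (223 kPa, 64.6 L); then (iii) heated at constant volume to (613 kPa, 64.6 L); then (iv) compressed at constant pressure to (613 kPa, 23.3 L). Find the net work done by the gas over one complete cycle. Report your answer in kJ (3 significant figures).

W_net ≈ -16.1 kJ

Constant-volume legs do no work.
W(ii) = (223)(64.6 − 23.3) = 9210 J; W(iv) = (613)(23.3 − 64.6) = -25317 J.
W_net = 9210 − 25317 = -16107 J (the counter-clockwise enclosed area).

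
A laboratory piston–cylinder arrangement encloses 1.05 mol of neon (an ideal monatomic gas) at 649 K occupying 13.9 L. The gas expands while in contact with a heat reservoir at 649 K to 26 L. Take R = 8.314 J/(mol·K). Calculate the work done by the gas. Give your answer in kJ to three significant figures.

Isothermal: W = nRT ln(V₂/V₁).
W = (1.05)(8.314)(649) × ln(26/13.9)
  = 5666 × 0.6262
W_by_gas = 3548 J.

W ≈ 3.55 kJ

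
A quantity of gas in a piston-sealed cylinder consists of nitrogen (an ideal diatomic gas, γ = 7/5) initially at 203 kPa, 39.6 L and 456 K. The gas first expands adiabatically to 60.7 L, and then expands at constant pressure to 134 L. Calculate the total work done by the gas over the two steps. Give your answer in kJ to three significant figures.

Step 1 (adiabatic): W = (P₁V₁ − P₂V₂)/(γ−1) = (8039 − 6776)/0.4 = 3156 J.
After step 1: P = 111.6 kPa, V = 60.7 L, T = 384.4 K.
Step 2 (isobaric): W = PΔV = (111.6 kPa)(134 − 60.7 L) = 8183 J.
W_total = 3156 + 8183 = 11339 J.

W_total ≈ 11.3 kJ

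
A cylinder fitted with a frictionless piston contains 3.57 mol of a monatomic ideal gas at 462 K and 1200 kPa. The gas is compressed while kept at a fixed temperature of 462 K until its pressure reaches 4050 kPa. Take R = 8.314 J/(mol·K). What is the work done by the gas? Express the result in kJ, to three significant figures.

Isothermal process: W = nRT ln(V₂/V₁) = nRT ln(P₁/P₂).
W = (3.57)(8.314)(462) × ln(1200/4050)
  = 13713 × ln(0.2963) = 13713 × -1.216
W_by_gas = -16680 J.

W ≈ -16.7 kJ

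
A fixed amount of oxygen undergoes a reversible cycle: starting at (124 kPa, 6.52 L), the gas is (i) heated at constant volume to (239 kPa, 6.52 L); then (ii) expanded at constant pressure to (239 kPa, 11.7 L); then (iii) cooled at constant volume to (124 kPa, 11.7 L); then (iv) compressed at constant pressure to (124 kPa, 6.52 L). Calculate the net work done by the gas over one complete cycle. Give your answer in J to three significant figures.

W_net ≈ 596 J

Constant-volume legs do no work.
W(ii) = (239)(11.7 − 6.52) = 1238 J; W(iv) = (124)(6.52 − 11.7) = -642.3 J.
W_net = 1238 − 642.3 = 595.7 J (the clockwise enclosed area).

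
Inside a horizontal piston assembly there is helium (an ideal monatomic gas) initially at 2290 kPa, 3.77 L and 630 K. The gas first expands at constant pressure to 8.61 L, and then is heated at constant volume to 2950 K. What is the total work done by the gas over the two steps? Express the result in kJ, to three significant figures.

Step 1 (isobaric): W = PΔV = (2290 kPa)(8.61 − 3.77 L) = 11084 J.
Step 2 (isochoric): W = 0 (constant volume).
W_total = 11084 + 0 = 11084 J.

W_total ≈ 11.1 kJ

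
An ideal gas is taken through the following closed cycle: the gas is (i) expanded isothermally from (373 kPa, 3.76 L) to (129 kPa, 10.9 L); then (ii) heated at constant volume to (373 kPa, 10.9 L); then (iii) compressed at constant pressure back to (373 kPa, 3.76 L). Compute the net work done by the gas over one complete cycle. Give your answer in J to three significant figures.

W_net ≈ -1170 J

Leg (i): W = PᵢVᵢ ln(V_f/Vᵢ) = (1402) ln(10.9/3.76) = 1493 J.
Leg (ii): W = 0.
Leg (iii): W = PΔV = (373)(3.76 − 10.9) = -2663 J.
W_net = 1493 − 2663 = -1170 J.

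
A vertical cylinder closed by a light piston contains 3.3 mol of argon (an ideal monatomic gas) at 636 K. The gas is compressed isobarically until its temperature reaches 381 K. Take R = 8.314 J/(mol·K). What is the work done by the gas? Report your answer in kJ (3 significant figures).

Isobaric: W = P ΔV = nR ΔT.
W = (3.3)(8.314)(381 − 636) = -6996 J.

W ≈ -7.00 kJ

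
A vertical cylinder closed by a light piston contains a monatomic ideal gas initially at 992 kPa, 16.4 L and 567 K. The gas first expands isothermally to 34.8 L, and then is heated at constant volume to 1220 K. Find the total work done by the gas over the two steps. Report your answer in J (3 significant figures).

Step 1 (isothermal): W = P₁V₁ ln(V₂/V₁) = (16269) ln(34.8/16.4) = 12240 J.
Step 2 (isochoric): W = 0 (constant volume).
W_total = 12240 + 0 = 12240 J.

W_total ≈ 12200 J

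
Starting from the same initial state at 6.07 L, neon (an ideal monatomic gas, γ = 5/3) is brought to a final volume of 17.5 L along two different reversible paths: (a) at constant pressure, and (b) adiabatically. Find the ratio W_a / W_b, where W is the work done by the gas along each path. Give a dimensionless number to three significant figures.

Path (a) isobaric: W = P₁(V₂ − V₁) → W_a/(P₁V₁) = 1.883.
Path (b) adiabatic: W = P₁V₁(1 − (V₁/V₂)^(γ−1))/(γ−1) → W_b/(P₁V₁) = 0.7595.
W_a / W_b = 1.883 / 0.7595 = 2.479.

W_a / W_b ≈ 2.48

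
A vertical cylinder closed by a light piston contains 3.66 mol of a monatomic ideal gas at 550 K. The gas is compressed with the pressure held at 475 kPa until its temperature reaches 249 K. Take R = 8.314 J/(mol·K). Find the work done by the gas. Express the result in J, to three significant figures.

W ≈ -9160 J

Isobaric: W = P ΔV = nR ΔT.
W = (3.66)(8.314)(249 − 550) = -9159 J.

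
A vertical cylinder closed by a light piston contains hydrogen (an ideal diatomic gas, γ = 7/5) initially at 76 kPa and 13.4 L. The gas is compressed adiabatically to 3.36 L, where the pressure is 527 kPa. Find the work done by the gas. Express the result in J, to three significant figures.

W ≈ -1880 J

Adiabatic: W = (P₁V₁ − P₂V₂)/(γ − 1) with γ = 7/5.
P₁V₁ = 1018 J, P₂V₂ = 1771 J.
W = (1018 − 1771) / 0.4 = -1881 J.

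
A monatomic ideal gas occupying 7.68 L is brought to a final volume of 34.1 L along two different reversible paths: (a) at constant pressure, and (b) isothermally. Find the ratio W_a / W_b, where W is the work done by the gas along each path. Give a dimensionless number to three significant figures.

Path (a) isobaric: W = P₁(V₂ − V₁) → W_a/(P₁V₁) = 3.44.
Path (b) isothermal: W = P₁V₁ ln(V₂/V₁) → W_b/(P₁V₁) = 1.491.
W_a / W_b = 3.44 / 1.491 = 2.308.

W_a / W_b ≈ 2.31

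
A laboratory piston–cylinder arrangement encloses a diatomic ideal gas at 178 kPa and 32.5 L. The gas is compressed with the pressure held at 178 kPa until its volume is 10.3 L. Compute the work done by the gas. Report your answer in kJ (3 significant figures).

Isobaric: W = P ΔV.
W = (178 kPa)(10.3 − 32.5 L) = (178)(-22.2) = -3952 J.

W ≈ -3.95 kJ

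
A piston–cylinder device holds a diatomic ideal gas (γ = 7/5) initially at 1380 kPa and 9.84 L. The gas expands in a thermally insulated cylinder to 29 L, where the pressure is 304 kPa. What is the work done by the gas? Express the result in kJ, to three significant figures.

W ≈ 11.9 kJ

Adiabatic: W = (P₁V₁ − P₂V₂)/(γ − 1) with γ = 7/5.
P₁V₁ = 13579 J, P₂V₂ = 8816 J.
W = (13579 − 8816) / 0.4 = 11908 J.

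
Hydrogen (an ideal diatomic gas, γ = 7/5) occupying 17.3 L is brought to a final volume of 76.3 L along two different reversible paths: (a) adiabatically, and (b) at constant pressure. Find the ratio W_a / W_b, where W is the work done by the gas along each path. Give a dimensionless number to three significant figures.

W_a / W_b ≈ 0.328

Path (a) adiabatic: W = P₁V₁(1 − (V₁/V₂)^(γ−1))/(γ−1) → W_a/(P₁V₁) = 1.119.
Path (b) isobaric: W = P₁(V₂ − V₁) → W_b/(P₁V₁) = 3.41.
W_a / W_b = 1.119 / 3.41 = 0.3282.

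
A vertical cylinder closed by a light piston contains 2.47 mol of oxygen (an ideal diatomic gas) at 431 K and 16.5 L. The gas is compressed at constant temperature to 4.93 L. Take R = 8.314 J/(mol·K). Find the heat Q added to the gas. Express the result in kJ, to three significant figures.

Q ≈ -10.7 kJ

Isothermal ⇒ ΔU = 0, so Q = W = nRT ln(V₂/V₁).
Q = (2.47)(8.314)(431) ln(4.93/16.5) = 8851 × -1.208 = -10692 J.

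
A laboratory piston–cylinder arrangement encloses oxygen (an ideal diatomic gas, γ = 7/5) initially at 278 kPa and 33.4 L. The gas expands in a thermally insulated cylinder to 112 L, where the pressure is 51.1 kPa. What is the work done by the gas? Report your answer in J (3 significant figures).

W ≈ 8900 J

Adiabatic: W = (P₁V₁ − P₂V₂)/(γ − 1) with γ = 7/5.
P₁V₁ = 9285 J, P₂V₂ = 5723 J.
W = (9285 − 5723) / 0.4 = 8905 J.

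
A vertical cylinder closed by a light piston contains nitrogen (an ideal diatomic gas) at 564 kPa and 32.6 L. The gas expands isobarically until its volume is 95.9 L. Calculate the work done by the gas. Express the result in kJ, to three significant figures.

Isobaric: W = P ΔV.
W = (564 kPa)(95.9 − 32.6 L) = (564)(63.3) = 35701 J.

W ≈ 35.7 kJ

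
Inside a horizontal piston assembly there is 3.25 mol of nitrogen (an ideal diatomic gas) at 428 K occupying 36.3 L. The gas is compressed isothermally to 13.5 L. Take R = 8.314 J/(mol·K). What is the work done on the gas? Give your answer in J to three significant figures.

Isothermal: W = nRT ln(V₂/V₁).
W = (3.25)(8.314)(428) × ln(13.5/36.3)
  = 11565 × -0.9891
W_by_gas = -11439 J; work on gas = −W_by = 11439 J.

W ≈ 11400 J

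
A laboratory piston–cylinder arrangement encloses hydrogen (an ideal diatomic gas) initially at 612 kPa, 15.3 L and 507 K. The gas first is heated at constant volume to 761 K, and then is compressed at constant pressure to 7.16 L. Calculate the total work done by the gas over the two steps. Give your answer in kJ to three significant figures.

Step 1 (isochoric): W = 0 (constant volume).
After step 1: P = 918.6 kPa (V unchanged).
Step 2 (isobaric): W = PΔV = (918.6 kPa)(7.16 − 15.3 L) = -7477 J.
W_total = 0 − 7477 = -7477 J.

W_total ≈ -7.48 kJ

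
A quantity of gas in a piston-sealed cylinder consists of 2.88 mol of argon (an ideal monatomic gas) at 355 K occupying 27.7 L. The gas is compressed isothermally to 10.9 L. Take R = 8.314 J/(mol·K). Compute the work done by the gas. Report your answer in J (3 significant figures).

W ≈ -7930 J

Isothermal: W = nRT ln(V₂/V₁).
W = (2.88)(8.314)(355) × ln(10.9/27.7)
  = 8500 × -0.9327
W_by_gas = -7928 J.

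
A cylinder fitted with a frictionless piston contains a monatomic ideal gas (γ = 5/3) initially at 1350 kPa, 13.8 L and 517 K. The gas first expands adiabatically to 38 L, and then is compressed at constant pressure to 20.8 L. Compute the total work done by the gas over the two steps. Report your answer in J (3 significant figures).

W_total ≈ 9430 J

Step 1 (adiabatic): W = (P₁V₁ − P₂V₂)/(γ−1) = (18630 − 9483)/0.667 = 13721 J.
After step 1: P = 249.6 kPa, V = 38 L, T = 263.2 K.
Step 2 (isobaric): W = PΔV = (249.6 kPa)(20.8 − 38 L) = -4292 J.
W_total = 13721 − 4292 = 9428 J.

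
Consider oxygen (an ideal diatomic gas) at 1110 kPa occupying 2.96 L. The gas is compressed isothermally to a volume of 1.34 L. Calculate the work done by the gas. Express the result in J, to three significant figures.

Isothermal: W = nRT ln(V₂/V₁) = P₁V₁ ln(V₂/V₁).
P₁V₁ = (1110 kPa)(2.96 L) = 3286 J.
W = 3286 × ln(1.34/2.96) = 3286 × -0.7925
W_by_gas = -2604 J.

W ≈ -2600 J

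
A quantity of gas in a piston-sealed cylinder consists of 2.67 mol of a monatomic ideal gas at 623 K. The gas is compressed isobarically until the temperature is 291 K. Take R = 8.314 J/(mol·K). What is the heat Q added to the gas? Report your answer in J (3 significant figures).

Q ≈ -18400 J

Isobaric: W = nRΔT = (2.67)(8.314)(-332) = -7370 J.
ΔU = nCᵥΔT with Cᵥ = 3R/2: ΔU = (2.67)(12.47)(-332) = -11055 J.
Q = ΔU + W = -11055 − 7370 = -18425 J.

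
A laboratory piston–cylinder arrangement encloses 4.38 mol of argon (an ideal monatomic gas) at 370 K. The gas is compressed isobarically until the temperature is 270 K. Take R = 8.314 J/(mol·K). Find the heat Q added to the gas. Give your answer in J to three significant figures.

Q ≈ -9100 J

Isobaric: W = nRΔT = (4.38)(8.314)(-100) = -3642 J.
ΔU = nCᵥΔT with Cᵥ = 3R/2: ΔU = (4.38)(12.47)(-100) = -5462 J.
Q = ΔU + W = -5462 − 3642 = -9104 J.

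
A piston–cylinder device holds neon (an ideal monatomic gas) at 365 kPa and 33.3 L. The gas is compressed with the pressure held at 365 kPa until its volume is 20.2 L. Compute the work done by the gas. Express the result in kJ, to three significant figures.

Isobaric: W = P ΔV.
W = (365 kPa)(20.2 − 33.3 L) = (365)(-13.1) = -4781 J.

W ≈ -4.78 kJ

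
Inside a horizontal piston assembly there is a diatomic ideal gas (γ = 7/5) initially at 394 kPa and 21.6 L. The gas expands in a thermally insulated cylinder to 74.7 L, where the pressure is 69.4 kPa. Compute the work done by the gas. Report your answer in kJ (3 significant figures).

W ≈ 8.32 kJ

Adiabatic: W = (P₁V₁ − P₂V₂)/(γ − 1) with γ = 7/5.
P₁V₁ = 8510 J, P₂V₂ = 5184 J.
W = (8510 − 5184) / 0.4 = 8316 J.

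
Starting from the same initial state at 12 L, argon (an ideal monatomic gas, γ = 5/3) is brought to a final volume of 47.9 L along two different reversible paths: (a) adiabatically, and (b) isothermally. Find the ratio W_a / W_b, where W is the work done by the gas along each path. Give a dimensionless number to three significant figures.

W_a / W_b ≈ 0.653

Path (a) adiabatic: W = P₁V₁(1 − (V₁/V₂)^(γ−1))/(γ−1) → W_a/(P₁V₁) = 0.9039.
Path (b) isothermal: W = P₁V₁ ln(V₂/V₁) → W_b/(P₁V₁) = 1.384.
W_a / W_b = 0.9039 / 1.384 = 0.653.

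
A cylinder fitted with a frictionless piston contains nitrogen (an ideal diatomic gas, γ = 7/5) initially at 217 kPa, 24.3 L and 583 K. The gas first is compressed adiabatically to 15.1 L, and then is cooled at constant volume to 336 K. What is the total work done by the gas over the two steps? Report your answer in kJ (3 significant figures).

Step 1 (adiabatic): W = (P₁V₁ − P₂V₂)/(γ−1) = (5273 − 6378)/0.4 = -2763 J.
Step 2 (isochoric): W = 0 (constant volume).
W_total = -2763 + 0 = -2763 J.

W_total ≈ -2.76 kJ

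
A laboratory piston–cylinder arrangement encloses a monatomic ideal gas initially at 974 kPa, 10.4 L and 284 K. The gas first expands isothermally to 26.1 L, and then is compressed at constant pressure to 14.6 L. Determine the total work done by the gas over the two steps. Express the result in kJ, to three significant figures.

Step 1 (isothermal): W = P₁V₁ ln(V₂/V₁) = (10130) ln(26.1/10.4) = 9321 J.
After step 1: P = 388.1 kPa, V = 26.1 L, T = 284 K.
Step 2 (isobaric): W = PΔV = (388.1 kPa)(14.6 − 26.1 L) = -4463 J.
W_total = 9321 − 4463 = 4857 J.

W_total ≈ 4.86 kJ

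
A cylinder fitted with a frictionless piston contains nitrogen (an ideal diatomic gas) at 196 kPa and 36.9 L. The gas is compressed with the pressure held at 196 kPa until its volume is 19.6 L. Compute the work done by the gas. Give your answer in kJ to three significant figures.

Isobaric: W = P ΔV.
W = (196 kPa)(19.6 − 36.9 L) = (196)(-17.3) = -3391 J.

W ≈ -3.39 kJ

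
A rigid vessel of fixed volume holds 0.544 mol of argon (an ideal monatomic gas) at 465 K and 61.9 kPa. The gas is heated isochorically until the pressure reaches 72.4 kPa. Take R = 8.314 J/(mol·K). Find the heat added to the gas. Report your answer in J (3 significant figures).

Q ≈ 535 J

Constant volume ⇒ W = 0, so Q = ΔU = nCᵥΔT with Cᵥ = 3R/2 = 12.47 J/(mol·K).
At constant V, T₂/T₁ = P₂/P₁ ⇒ ΔT = T₁(P₂/P₁ − 1) = 465·(72.4/61.9 − 1) = 78.88 K.
ΔU = (0.544)(12.47)(78.88) = 535.1 J.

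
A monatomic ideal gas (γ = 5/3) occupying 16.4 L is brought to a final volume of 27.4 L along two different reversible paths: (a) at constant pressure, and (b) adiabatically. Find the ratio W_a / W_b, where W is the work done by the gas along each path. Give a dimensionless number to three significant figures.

W_a / W_b ≈ 1.54

Path (a) isobaric: W = P₁(V₂ − V₁) → W_a/(P₁V₁) = 0.6707.
Path (b) adiabatic: W = P₁V₁(1 − (V₁/V₂)^(γ−1))/(γ−1) → W_b/(P₁V₁) = 0.4347.
W_a / W_b = 0.6707 / 0.4347 = 1.543.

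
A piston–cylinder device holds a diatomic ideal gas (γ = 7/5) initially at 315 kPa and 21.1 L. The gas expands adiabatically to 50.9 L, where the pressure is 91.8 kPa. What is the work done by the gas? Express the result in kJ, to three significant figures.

Adiabatic: W = (P₁V₁ − P₂V₂)/(γ − 1) with γ = 7/5.
P₁V₁ = 6646 J, P₂V₂ = 4673 J.
W = (6646 − 4673) / 0.4 = 4935 J.

W ≈ 4.93 kJ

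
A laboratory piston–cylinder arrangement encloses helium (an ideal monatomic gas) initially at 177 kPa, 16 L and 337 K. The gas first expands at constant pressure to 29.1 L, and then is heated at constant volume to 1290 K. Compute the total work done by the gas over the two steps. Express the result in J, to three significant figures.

W_total ≈ 2320 J

Step 1 (isobaric): W = PΔV = (177 kPa)(29.1 − 16 L) = 2319 J.
Step 2 (isochoric): W = 0 (constant volume).
W_total = 2319 + 0 = 2319 J.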